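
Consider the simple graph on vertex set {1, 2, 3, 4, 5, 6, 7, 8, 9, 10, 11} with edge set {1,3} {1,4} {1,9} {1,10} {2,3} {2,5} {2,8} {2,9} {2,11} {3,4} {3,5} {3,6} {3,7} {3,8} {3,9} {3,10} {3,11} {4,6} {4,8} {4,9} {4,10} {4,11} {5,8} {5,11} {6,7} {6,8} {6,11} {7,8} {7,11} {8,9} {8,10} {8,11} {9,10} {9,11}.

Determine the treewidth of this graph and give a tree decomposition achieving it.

Every bag has size at most 5, so the width is 5 − 1 = 4 and tw(G) ≤ 4. Conversely, {3, 4, 8, 9, 10} is a clique of size 5, and the vertices of any clique must share a bag in every tree decomposition; so some bag has ≥ 5 vertices and tw(G) ≥ 4. Therefore the treewidth is 4.

Treewidth 4.
One optimal decomposition is:
Bags: B1 = {2, 3, 8, 9, 11}  B2 = {3, 4, 8, 9, 11}  B3 = {3, 4, 6, 8, 11}  B4 = {2, 3, 5, 8, 11}  B5 = {3, 4, 8, 9, 10}  B6 = {1, 3, 4, 9, 10}  B7 = {3, 6, 7, 8, 11}
Tree: B1–B2, B2–B3, B1–B4, B2–B5, B5–B6, B3–B7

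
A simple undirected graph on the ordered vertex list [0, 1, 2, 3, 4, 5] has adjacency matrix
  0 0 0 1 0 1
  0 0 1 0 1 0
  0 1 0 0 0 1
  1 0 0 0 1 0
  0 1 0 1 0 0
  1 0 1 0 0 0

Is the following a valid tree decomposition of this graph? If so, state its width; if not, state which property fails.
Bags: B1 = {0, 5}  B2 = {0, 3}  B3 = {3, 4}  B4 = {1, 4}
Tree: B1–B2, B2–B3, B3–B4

No — vertex 2 appears in no bag.

A tree decomposition must satisfy three properties: every vertex lies in some bag; for every edge, both endpoints lie together in some bag; and for every vertex, the bags containing it form a connected subtree. Here vertex 2 appears in no bag, so the decomposition is invalid.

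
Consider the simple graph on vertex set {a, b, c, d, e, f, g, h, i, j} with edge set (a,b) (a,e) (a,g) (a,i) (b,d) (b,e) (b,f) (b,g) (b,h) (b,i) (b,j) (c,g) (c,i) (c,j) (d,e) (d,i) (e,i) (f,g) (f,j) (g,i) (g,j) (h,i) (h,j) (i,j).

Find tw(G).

A width-3 tree decomposition is:
Bags: B1 = {b, g, i, j}  B2 = {c, g, i, j}  B3 = {a, b, g, i}  B4 = {a, b, e, i}  B5 = {b, h, i, j}  B6 = {b, d, e, i}  B7 = {b, f, g, j}
Tree: B1–B2, B1–B3, B3–B4, B1–B5, B4–B6, B1–B7
Every bag has size at most 4, so the width is 4 − 1 = 3 and tw(G) ≤ 3. Conversely, {c, g, i, j} is a clique of size 4, and the vertices of any clique must share a bag in every tree decomposition; so some bag has ≥ 4 vertices and tw(G) ≥ 3. Combining the bounds, tw(G) = 3.

3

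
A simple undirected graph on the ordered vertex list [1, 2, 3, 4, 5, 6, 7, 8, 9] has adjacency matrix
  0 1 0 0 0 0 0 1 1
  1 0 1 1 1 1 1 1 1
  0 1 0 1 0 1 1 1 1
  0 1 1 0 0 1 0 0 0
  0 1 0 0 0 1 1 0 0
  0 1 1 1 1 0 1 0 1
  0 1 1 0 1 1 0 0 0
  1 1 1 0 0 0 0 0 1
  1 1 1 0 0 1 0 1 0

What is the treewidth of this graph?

3

A width-3 tree decomposition is:
Bags: B1 = {2, 3, 4, 6}  B2 = {2, 3, 6, 9}  B3 = {2, 3, 6, 7}  B4 = {2, 5, 6, 7}  B5 = {2, 3, 8, 9}  B6 = {1, 2, 8, 9}
Tree: B1–B2, B2–B3, B3–B4, B2–B5, B5–B6
The largest bag has 4 vertices, giving width 3; this decomposition certifies tw(G) ≤ 3. For the lower bound, the 4 vertices {1, 2, 8, 9} are pairwise adjacent, and any tree decomposition puts a clique entirely inside one bag — forcing width ≥ 3. The upper and lower bounds meet at 3, so that is the treewidth.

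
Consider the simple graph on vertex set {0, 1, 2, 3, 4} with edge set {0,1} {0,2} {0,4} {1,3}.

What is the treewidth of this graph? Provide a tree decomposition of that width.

Every bag has size at most 2, so the width is 2 − 1 = 1 and tw(G) ≤ 1. Any graph with an edge has treewidth ≥ 1, and G has the edge 3–1. Therefore the treewidth is 1.

Treewidth 1.
One such decomposition:
Bags: B1 = {1, 3}  B2 = {0, 1}  B3 = {0, 2}  B4 = {0, 4}
Tree: B1–B2, B2–B3, B2–B4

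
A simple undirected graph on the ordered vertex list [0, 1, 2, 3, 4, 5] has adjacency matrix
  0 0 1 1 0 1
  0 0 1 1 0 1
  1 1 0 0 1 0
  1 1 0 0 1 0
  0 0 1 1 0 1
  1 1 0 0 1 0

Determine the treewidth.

3

A width-3 tree decomposition is:
Bags: B1 = {0, 1, 4, 5}  B2 = {0, 1, 3, 4}  B3 = {0, 1, 2, 4}
Tree: B1–B2, B2–B3
Each bag holds 4 vertices, so the decomposition has width 3, which upper-bounds the treewidth. For the lower bound: the 4 vertex sets {4,5}, {1,3}, {0}, {2} are disjoint, each induces a connected subgraph, and every pair is joined by at least one edge of G. Contracting each set to a single vertex therefore yields K_{4} as a minor, and since treewidth is minor-monotone, tw(G) ≥ tw(K_{4}) = 3. Therefore the treewidth is 3.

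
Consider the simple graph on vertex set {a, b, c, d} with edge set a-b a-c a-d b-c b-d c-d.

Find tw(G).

3

A width-3 tree decomposition is:
Bags: B1 = {a, b, c, d}
Tree: (single bag)
With just one bag of size 4, the width is 4 − 1 = 3, so tw(G) ≤ 3. Conversely, {a, b, c, d} is a clique of size 4, and the vertices of any clique must share a bag in every tree decomposition; so some bag has ≥ 4 vertices and tw(G) ≥ 3. Hence tw(G) = 3 exactly.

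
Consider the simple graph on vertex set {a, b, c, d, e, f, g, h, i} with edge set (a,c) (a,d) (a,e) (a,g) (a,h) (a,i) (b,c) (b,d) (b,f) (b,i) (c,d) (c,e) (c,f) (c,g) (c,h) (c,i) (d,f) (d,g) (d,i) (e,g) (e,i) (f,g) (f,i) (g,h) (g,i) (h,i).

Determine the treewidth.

4

A width-4 tree decomposition is:
Bags: B1 = {a, c, d, g, i}  B2 = {c, d, f, g, i}  B3 = {a, c, e, g, i}  B4 = {b, c, d, f, i}  B5 = {a, c, g, h, i}
Tree: B1–B2, B1–B3, B2–B4, B3–B5
The largest bag has 5 vertices, giving width 4; this decomposition certifies tw(G) ≤ 4. On the other hand G contains the 5-clique {a, c, d, g, i}. A clique must lie in a single bag of any decomposition, so no decomposition can have width below 4. The upper and lower bounds meet at 4, so that is the treewidth.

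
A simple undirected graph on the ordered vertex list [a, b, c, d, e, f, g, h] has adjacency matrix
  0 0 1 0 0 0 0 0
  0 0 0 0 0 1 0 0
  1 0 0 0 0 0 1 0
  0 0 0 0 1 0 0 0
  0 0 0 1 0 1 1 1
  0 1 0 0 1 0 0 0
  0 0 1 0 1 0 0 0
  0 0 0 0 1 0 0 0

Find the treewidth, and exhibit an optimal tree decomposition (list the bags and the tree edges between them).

Each bag holds 2 vertices, so the decomposition has width 1, which upper-bounds the treewidth. Since G has at least one edge (e.g. h–e), it is not an edgeless graph, so tw(G) ≥ 1. Therefore the treewidth is 1.

Treewidth 1.
Bags: B1 = {e, h}  B2 = {e, f}  B3 = {e, g}  B4 = {c, g}  B5 = {a, c}  B6 = {b, f}  B7 = {d, e}
Tree: B1–B2, B1–B3, B3–B4, B4–B5, B2–B6, B3–B7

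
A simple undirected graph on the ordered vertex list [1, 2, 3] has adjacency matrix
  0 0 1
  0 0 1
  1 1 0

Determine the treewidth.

A width-1 tree decomposition is:
Bags: B1 = {2, 3}  B2 = {1, 3}
Tree: B1–B2
Every bag has size at most 2, so the width is 2 − 1 = 1 and tw(G) ≤ 1. Any graph with an edge has treewidth ≥ 1, and G has the edge 3–2. The upper and lower bounds meet at 1, so that is the treewidth.

1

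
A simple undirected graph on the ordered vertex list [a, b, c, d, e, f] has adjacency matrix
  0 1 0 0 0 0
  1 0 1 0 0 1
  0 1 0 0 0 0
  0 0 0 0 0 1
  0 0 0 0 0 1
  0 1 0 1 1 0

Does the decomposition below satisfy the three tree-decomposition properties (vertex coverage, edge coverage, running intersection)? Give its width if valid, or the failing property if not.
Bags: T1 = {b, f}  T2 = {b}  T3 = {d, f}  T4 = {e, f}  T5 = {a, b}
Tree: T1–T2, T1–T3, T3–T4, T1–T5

No — vertex c appears in no bag.

A tree decomposition must satisfy three properties: every vertex lies in some bag; for every edge, both endpoints lie together in some bag; and for every vertex, the bags containing it form a connected subtree. Here vertex c appears in no bag, so the decomposition is invalid.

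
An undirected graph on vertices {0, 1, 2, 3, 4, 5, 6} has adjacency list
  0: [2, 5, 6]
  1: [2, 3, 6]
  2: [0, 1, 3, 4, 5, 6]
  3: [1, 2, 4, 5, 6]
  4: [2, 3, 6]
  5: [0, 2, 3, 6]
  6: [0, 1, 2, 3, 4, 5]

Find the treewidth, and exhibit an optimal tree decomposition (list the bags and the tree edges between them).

Treewidth 3.
One such decomposition:
Bags: B1 = {1, 2, 3, 6}  B2 = {2, 3, 4, 6}  B3 = {2, 3, 5, 6}  B4 = {0, 2, 5, 6}
Tree: B1–B2, B1–B3, B3–B4

Each bag holds 4 vertices, so the decomposition has width 3, which upper-bounds the treewidth. For the lower bound, the 4 vertices {0, 2, 5, 6} are pairwise adjacent, and any tree decomposition puts a clique entirely inside one bag — forcing width ≥ 3. Combining the bounds, tw(G) = 3.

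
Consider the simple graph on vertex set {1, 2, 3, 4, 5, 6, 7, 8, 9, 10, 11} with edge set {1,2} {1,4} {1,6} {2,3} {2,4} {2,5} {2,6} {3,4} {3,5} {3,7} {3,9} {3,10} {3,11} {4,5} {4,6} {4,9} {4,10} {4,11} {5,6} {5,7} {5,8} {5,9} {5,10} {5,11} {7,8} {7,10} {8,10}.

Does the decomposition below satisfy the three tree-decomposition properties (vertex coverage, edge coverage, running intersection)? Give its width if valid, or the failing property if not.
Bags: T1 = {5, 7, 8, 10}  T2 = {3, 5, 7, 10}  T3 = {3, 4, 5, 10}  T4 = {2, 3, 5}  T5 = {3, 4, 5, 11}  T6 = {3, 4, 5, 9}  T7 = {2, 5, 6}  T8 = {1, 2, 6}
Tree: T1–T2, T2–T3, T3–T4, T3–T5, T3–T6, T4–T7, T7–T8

No — edge (4,2) lies in no bag.

A tree decomposition must satisfy three properties: every vertex lies in some bag; for every edge, both endpoints lie together in some bag; and for every vertex, the bags containing it form a connected subtree. Here edge (4,2) lies in no bag, so the decomposition is invalid.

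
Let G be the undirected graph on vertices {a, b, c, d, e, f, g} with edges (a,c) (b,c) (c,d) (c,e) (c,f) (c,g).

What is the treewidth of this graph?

1

A width-1 tree decomposition is:
Bags: B1 = {c, g}  B2 = {c, f}  B3 = {c, d}  B4 = {c, e}  B5 = {b, c}  B6 = {a, c}
Tree: B1–B2, B2–B3, B2–B4, B3–B5, B4–B6
Every bag has size at most 2, so the width is 2 − 1 = 1 and tw(G) ≤ 1. G has an edge, so its treewidth is at least 1. Hence tw(G) = 1 exactly.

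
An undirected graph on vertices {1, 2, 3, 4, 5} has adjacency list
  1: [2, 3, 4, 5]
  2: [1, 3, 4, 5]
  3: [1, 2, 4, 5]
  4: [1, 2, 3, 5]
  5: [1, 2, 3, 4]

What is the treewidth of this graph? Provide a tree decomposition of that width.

A single bag containing all 5 vertices is trivially a valid decomposition of width 4. On the other hand G contains the 5-clique {1, 2, 3, 4, 5}. A clique must lie in a single bag of any decomposition, so no decomposition can have width below 4. Combining the bounds, tw(G) = 4.

Treewidth 4.
Bags: B1 = {1, 2, 3, 4, 5}
Tree: (single bag)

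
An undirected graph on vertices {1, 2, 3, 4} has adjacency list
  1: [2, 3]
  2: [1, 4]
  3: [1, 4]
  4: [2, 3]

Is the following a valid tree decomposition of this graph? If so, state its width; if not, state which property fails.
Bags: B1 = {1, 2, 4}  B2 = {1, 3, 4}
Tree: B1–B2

Yes; width 2.

Every vertex of G appears in some bag (union = {1, 2, 3, 4}); every edge is covered by a bag; and for each vertex v the set of bags containing v is connected in the bag tree. The decomposition is therefore valid. The largest bag has 3 vertices, so the width is 2.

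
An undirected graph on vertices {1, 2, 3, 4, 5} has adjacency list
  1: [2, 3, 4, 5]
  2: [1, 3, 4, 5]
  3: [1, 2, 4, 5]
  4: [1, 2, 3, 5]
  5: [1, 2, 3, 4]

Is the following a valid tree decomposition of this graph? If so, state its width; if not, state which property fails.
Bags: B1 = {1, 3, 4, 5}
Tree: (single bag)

No — vertex 2 appears in no bag.

A tree decomposition must satisfy three properties: every vertex lies in some bag; for every edge, both endpoints lie together in some bag; and for every vertex, the bags containing it form a connected subtree. Here vertex 2 appears in no bag, so the decomposition is invalid.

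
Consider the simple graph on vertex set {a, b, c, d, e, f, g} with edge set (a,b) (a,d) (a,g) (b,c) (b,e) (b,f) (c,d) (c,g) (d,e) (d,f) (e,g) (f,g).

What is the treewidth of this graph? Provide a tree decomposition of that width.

Treewidth 3.
One such decomposition:
Bags: B1 = {b, d, e, g}  B2 = {a, b, d, g}  B3 = {b, c, d, g}  B4 = {b, d, f, g}
Tree: B1–B2, B2–B3, B3–B4

Each bag holds 4 vertices, so the decomposition has width 3, which upper-bounds the treewidth. For the lower bound: the 4 vertex sets {e,g}, {a,d}, {b}, {c} are disjoint, each induces a connected subgraph, and every pair is joined by at least one edge of G. Contracting each set to a single vertex therefore yields K_{4} as a minor, and since treewidth is minor-monotone, tw(G) ≥ tw(K_{4}) = 3. The upper and lower bounds meet at 3, so that is the treewidth.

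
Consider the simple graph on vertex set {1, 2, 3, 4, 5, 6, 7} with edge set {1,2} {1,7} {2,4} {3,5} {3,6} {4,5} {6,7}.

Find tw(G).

A width-2 tree decomposition is:
Bags: B1 = {2, 4, 5}  B2 = {2, 3, 5}  B3 = {2, 3, 6}  B4 = {2, 6, 7}  B5 = {1, 2, 7}
Tree: B1–B2, B2–B3, B3–B4, B4–B5
Each bag holds 3 vertices, so the decomposition has width 2, which upper-bounds the treewidth. For the lower bound, G contains the cycle 2–4–5–3–6–7–1–2, so G is not a forest; only forests have treewidth ≤ 1, hence tw(G) ≥ 2. Therefore the treewidth is 2.

2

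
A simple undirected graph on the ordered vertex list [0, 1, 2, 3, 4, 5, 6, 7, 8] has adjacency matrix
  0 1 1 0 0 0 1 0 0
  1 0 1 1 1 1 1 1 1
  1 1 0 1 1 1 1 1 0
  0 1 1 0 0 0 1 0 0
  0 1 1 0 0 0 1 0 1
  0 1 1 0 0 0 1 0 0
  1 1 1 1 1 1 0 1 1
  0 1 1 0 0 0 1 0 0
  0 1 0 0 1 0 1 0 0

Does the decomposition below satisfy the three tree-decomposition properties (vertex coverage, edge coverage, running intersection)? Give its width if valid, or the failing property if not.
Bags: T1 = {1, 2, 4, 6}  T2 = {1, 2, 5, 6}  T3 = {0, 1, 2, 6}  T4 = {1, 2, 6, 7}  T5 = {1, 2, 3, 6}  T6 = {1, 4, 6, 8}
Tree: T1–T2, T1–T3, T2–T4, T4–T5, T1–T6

Vertex coverage: the bags together contain {0, 1, 2, 3, 4, 5, 6, 7, 8}, the full vertex set. Edge coverage: each edge of G has both endpoints in at least one bag. Running intersection: for every vertex, the bags containing it form a connected subtree. All three properties hold, so this is a valid tree decomposition of width max|bag| − 1 = 3, and hence tw(G) ≤ 3.

Yes; width 3.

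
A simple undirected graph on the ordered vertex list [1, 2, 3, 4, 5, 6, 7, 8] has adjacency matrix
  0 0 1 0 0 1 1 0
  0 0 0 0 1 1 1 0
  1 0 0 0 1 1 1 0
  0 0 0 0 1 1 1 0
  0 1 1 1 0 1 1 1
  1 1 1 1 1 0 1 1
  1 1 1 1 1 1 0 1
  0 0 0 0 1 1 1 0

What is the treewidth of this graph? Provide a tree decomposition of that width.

Treewidth 3.
Bags: B1 = {3, 5, 6, 7}  B2 = {1, 3, 6, 7}  B3 = {2, 5, 6, 7}  B4 = {5, 6, 7, 8}  B5 = {4, 5, 6, 7}
Tree: B1–B2, B1–B3, B1–B4, B4–B5

The largest bag has 4 vertices, giving width 3; this decomposition certifies tw(G) ≤ 3. For the lower bound, the 4 vertices {1, 3, 6, 7} are pairwise adjacent, and any tree decomposition puts a clique entirely inside one bag — forcing width ≥ 3. Therefore the treewidth is 3.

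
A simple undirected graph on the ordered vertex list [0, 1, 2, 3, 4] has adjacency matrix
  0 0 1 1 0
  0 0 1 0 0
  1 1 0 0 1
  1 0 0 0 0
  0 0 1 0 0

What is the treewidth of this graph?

1

A width-1 tree decomposition is:
Bags: B1 = {0, 2}  B2 = {1, 2}  B3 = {0, 3}  B4 = {2, 4}
Tree: B1–B2, B1–B3, B1–B4
Each bag holds 2 vertices, so the decomposition has width 1, which upper-bounds the treewidth. Any graph with an edge has treewidth ≥ 1, and G has the edge 2–0. Hence tw(G) = 1 exactly.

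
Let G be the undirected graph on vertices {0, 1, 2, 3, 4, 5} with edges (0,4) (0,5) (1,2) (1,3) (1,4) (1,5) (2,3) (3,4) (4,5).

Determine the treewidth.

2

A width-2 tree decomposition is:
Bags: B1 = {0, 4, 5}  B2 = {1, 4, 5}  B3 = {1, 3, 4}  B4 = {1, 2, 3}
Tree: B1–B2, B2–B3, B3–B4
Each bag holds 3 vertices, so the decomposition has width 2, which upper-bounds the treewidth. On the other hand G contains the 3-clique {0, 4, 5}. A clique must lie in a single bag of any decomposition, so no decomposition can have width below 2. Therefore the treewidth is 2.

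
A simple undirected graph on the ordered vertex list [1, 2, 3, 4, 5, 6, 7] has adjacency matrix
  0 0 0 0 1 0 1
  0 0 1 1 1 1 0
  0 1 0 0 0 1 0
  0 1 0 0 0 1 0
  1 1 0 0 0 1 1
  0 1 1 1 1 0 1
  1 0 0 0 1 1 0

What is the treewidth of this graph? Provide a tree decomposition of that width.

Treewidth 2.
One such decomposition:
Bags: B1 = {2, 5, 6}  B2 = {2, 4, 6}  B3 = {5, 6, 7}  B4 = {2, 3, 6}  B5 = {1, 5, 7}
Tree: B1–B2, B1–B3, B2–B4, B3–B5

The largest bag has 3 vertices, giving width 2; this decomposition certifies tw(G) ≤ 2. For the lower bound, the 3 vertices {1, 5, 7} are pairwise adjacent, and any tree decomposition puts a clique entirely inside one bag — forcing width ≥ 2. The upper and lower bounds meet at 2, so that is the treewidth.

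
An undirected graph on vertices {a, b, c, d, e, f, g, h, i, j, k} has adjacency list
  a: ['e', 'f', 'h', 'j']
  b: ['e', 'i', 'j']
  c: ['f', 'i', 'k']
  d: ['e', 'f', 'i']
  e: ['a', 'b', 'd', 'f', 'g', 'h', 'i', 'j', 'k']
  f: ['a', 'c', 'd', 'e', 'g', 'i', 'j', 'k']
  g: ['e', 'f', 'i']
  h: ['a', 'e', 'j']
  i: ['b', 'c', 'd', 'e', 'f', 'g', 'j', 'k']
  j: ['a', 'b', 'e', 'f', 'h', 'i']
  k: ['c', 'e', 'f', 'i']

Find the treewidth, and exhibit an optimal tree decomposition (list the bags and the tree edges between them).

The largest bag has 4 vertices, giving width 3; this decomposition certifies tw(G) ≤ 3. For the lower bound, the 4 vertices {a, e, h, j} are pairwise adjacent, and any tree decomposition puts a clique entirely inside one bag — forcing width ≥ 3. Hence tw(G) = 3 exactly.

Treewidth 3.
One optimal decomposition is:
Bags: B1 = {d, e, f, i}  B2 = {e, f, i, j}  B3 = {a, e, f, j}  B4 = {e, f, i, k}  B5 = {b, e, i, j}  B6 = {a, e, h, j}  B7 = {e, f, g, i}  B8 = {c, f, i, k}
Tree: B1–B2, B2–B3, B1–B4, B2–B5, B3–B6, B2–B7, B4–B8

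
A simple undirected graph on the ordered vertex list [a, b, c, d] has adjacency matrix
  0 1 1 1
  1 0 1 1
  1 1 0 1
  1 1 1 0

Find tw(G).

3

A width-3 tree decomposition is:
Bags: B1 = {a, b, c, d}
Tree: (single bag)
With just one bag of size 4, the width is 4 − 1 = 3, so tw(G) ≤ 3. Conversely, {a, b, c, d} is a clique of size 4, and the vertices of any clique must share a bag in every tree decomposition; so some bag has ≥ 4 vertices and tw(G) ≥ 3. Combining the bounds, tw(G) = 3.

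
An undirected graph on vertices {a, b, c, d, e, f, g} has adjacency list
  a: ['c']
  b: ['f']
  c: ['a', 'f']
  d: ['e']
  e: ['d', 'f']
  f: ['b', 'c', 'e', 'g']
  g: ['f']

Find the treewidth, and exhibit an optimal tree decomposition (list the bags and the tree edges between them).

Every bag has size at most 2, so the width is 2 − 1 = 1 and tw(G) ≤ 1. Since G has at least one edge (e.g. b–f), it is not an edgeless graph, so tw(G) ≥ 1. The upper and lower bounds meet at 1, so that is the treewidth.

Treewidth 1.
Bags: B1 = {b, f}  B2 = {c, f}  B3 = {e, f}  B4 = {f, g}  B5 = {d, e}  B6 = {a, c}
Tree: B1–B2, B2–B3, B1–B4, B3–B5, B2–B6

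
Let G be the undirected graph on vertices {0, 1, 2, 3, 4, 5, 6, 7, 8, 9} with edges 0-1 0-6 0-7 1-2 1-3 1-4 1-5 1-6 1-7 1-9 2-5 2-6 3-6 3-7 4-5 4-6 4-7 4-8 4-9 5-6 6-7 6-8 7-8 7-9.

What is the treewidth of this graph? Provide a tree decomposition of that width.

The largest bag has 4 vertices, giving width 3; this decomposition certifies tw(G) ≤ 3. On the other hand G contains the 4-clique {4, 6, 7, 8}. A clique must lie in a single bag of any decomposition, so no decomposition can have width below 3. Combining the bounds, tw(G) = 3.

Treewidth 3.
One such decomposition:
Bags: B1 = {4, 6, 7, 8}  B2 = {1, 4, 6, 7}  B3 = {0, 1, 6, 7}  B4 = {1, 4, 5, 6}  B5 = {1, 2, 5, 6}  B6 = {1, 4, 7, 9}  B7 = {1, 3, 6, 7}
Tree: B1–B2, B2–B3, B2–B4, B4–B5, B2–B6, B2–B7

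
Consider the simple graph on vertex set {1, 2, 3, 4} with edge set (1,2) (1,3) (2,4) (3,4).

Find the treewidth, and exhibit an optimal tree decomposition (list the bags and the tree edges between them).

Every bag has size at most 3, so the width is 3 − 1 = 2 and tw(G) ≤ 2. For the lower bound, G contains the cycle 2–4–3–1–2, so G is not a forest; only forests have treewidth ≤ 1, hence tw(G) ≥ 2. Hence tw(G) = 2 exactly.

Treewidth 2.
One such decomposition:
Bags: B1 = {2, 3, 4}  B2 = {1, 2, 3}
Tree: B1–B2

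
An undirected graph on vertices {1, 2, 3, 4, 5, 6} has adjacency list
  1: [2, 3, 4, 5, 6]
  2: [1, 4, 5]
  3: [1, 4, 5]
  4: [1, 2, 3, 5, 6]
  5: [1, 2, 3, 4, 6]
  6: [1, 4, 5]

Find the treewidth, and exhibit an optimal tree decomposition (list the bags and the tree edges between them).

Each bag holds 4 vertices, so the decomposition has width 3, which upper-bounds the treewidth. On the other hand G contains the 4-clique {1, 2, 4, 5}. A clique must lie in a single bag of any decomposition, so no decomposition can have width below 3. Therefore the treewidth is 3.

Treewidth 3.
One optimal decomposition is:
Bags: B1 = {1, 4, 5, 6}  B2 = {1, 2, 4, 5}  B3 = {1, 3, 4, 5}
Tree: B1–B2, B2–B3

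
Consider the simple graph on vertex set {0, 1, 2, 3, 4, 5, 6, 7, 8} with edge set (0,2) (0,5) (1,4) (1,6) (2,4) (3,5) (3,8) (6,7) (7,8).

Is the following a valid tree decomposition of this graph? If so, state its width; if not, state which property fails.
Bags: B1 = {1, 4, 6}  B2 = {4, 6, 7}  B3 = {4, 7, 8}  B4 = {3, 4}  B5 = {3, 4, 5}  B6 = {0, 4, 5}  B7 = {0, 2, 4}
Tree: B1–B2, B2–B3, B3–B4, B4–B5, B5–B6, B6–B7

No — edge (8,3) lies in no bag.

A tree decomposition must satisfy three properties: every vertex lies in some bag; for every edge, both endpoints lie together in some bag; and for every vertex, the bags containing it form a connected subtree. Here edge (8,3) lies in no bag, so the decomposition is invalid.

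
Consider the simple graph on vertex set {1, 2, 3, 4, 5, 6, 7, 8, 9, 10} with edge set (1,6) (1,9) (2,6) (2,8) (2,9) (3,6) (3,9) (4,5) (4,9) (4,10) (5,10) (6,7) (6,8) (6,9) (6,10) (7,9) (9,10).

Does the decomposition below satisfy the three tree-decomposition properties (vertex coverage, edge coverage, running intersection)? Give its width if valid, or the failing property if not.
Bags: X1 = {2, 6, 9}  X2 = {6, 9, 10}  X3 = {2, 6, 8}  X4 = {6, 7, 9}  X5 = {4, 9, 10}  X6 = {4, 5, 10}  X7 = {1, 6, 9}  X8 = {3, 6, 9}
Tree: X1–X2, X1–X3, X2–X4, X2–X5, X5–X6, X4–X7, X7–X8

Checking the three conditions: (i) the bags cover all of {1, 2, 3, 4, 5, 6, 7, 8, 9, 10}; (ii) for each edge, some bag contains both endpoints; (iii) the bags containing any fixed vertex form a subtree. All hold, so the decomposition is valid with width 3 − 1 = 2.

Yes; width 2.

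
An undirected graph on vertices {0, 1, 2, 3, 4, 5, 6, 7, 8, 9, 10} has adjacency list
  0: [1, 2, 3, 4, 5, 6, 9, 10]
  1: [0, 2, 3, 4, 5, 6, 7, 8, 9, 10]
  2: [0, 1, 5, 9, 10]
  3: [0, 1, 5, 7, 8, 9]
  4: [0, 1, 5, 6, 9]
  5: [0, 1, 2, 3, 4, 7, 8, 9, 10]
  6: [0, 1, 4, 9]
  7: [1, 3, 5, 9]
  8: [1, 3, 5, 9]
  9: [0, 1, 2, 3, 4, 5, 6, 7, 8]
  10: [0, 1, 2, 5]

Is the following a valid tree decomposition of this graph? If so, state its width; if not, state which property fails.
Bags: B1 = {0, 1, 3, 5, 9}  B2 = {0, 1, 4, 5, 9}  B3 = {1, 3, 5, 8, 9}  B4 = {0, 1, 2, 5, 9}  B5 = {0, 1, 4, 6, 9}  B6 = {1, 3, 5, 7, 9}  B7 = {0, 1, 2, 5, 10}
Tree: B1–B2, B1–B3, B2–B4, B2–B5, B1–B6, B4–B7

Yes; width 4.

Vertex coverage: the bags together contain {0, 1, 2, 3, 4, 5, 6, 7, 8, 9, 10}, the full vertex set. Edge coverage: each edge of G has both endpoints in at least one bag. Running intersection: for every vertex, the bags containing it form a connected subtree. All three properties hold, so this is a valid tree decomposition of width max|bag| − 1 = 4, and hence tw(G) ≤ 4.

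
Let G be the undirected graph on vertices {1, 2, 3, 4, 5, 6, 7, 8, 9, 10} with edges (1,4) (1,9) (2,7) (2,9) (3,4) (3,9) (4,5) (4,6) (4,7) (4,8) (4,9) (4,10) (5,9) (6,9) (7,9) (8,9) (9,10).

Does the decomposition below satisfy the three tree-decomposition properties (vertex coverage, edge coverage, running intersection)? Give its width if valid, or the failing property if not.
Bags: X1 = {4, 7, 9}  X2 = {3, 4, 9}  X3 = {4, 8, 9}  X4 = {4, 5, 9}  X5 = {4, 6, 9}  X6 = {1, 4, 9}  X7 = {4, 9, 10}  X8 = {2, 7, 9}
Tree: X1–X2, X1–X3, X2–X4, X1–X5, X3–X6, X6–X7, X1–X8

Yes; width 2.

Checking the three conditions: (i) the bags cover all of {1, 2, 3, 4, 5, 6, 7, 8, 9, 10}; (ii) for each edge, some bag contains both endpoints; (iii) the bags containing any fixed vertex form a subtree. All hold, so the decomposition is valid with width 3 − 1 = 2.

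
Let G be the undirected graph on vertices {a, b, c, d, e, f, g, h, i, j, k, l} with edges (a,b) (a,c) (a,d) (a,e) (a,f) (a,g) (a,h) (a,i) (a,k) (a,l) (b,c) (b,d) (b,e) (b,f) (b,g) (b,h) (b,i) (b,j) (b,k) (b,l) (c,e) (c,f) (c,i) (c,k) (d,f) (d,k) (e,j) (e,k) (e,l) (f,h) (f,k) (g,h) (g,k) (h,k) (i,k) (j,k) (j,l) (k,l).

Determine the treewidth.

A width-4 tree decomposition is:
Bags: B1 = {a, b, c, i, k}  B2 = {a, b, c, e, k}  B3 = {a, b, e, k, l}  B4 = {b, e, j, k, l}  B5 = {a, b, c, f, k}  B6 = {a, b, d, f, k}  B7 = {a, b, f, h, k}  B8 = {a, b, g, h, k}
Tree: B1–B2, B2–B3, B3–B4, B1–B5, B5–B6, B6–B7, B7–B8
Every bag has size at most 5, so the width is 5 − 1 = 4 and tw(G) ≤ 4. Conversely, {b, e, j, k, l} is a clique of size 5, and the vertices of any clique must share a bag in every tree decomposition; so some bag has ≥ 5 vertices and tw(G) ≥ 4. Hence tw(G) = 4 exactly.

4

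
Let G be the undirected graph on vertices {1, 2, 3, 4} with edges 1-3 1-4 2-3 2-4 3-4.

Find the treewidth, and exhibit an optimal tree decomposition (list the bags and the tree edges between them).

The largest bag has 3 vertices, giving width 2; this decomposition certifies tw(G) ≤ 2. Conversely, {1, 3, 4} is a clique of size 3, and the vertices of any clique must share a bag in every tree decomposition; so some bag has ≥ 3 vertices and tw(G) ≥ 2. The upper and lower bounds meet at 2, so that is the treewidth.

Treewidth 2.
Bags: B1 = {2, 3, 4}  B2 = {1, 3, 4}
Tree: B1–B2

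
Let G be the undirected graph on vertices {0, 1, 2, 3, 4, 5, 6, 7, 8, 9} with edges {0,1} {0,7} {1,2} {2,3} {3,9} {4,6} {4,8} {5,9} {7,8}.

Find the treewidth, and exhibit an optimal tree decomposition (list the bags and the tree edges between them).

Treewidth 1.
Bags: B1 = {4, 6}  B2 = {4, 8}  B3 = {7, 8}  B4 = {0, 7}  B5 = {0, 1}  B6 = {1, 2}  B7 = {2, 3}  B8 = {3, 9}  B9 = {5, 9}
Tree: B1–B2, B2–B3, B3–B4, B4–B5, B5–B6, B6–B7, B7–B8, B8–B9

Every bag has size at most 2, so the width is 2 − 1 = 1 and tw(G) ≤ 1. G has an edge, so its treewidth is at least 1. Combining the bounds, tw(G) = 1.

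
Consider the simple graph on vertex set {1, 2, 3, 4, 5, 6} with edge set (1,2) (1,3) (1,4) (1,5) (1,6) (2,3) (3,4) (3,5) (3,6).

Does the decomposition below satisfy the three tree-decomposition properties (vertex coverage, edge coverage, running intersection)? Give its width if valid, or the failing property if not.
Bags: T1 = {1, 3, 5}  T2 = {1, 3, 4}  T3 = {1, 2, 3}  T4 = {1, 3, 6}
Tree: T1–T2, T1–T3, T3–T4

Checking the three conditions: (i) the bags cover all of {1, 2, 3, 4, 5, 6}; (ii) for each edge, some bag contains both endpoints; (iii) the bags containing any fixed vertex form a subtree. All hold, so the decomposition is valid with width 3 − 1 = 2.

Yes; width 2.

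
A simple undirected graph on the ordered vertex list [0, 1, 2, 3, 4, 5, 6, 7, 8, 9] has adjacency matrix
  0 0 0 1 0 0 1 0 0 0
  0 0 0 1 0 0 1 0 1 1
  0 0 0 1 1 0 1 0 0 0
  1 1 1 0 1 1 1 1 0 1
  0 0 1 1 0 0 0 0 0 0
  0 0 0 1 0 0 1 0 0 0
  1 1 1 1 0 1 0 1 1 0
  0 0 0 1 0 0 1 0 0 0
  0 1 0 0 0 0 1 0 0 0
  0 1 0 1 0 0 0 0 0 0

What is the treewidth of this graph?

A width-2 tree decomposition is:
Bags: B1 = {1, 3, 6}  B2 = {2, 3, 6}  B3 = {2, 3, 4}  B4 = {1, 6, 8}  B5 = {1, 3, 9}  B6 = {0, 3, 6}  B7 = {3, 6, 7}  B8 = {3, 5, 6}
Tree: B1–B2, B2–B3, B1–B4, B1–B5, B1–B6, B6–B7, B1–B8
The largest bag has 3 vertices, giving width 2; this decomposition certifies tw(G) ≤ 2. On the other hand G contains the 3-clique {1, 6, 8}. A clique must lie in a single bag of any decomposition, so no decomposition can have width below 2. The upper and lower bounds meet at 2, so that is the treewidth.

2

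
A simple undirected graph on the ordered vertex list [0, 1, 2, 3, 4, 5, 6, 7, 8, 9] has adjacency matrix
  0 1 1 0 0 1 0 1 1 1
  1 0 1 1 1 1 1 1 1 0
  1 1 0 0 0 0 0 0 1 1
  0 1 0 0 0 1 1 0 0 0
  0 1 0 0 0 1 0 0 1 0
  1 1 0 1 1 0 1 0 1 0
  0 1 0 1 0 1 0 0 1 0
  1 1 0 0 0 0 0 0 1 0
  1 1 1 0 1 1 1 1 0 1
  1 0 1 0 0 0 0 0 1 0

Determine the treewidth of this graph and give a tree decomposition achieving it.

Treewidth 3.
One optimal decomposition is:
Bags: B1 = {1, 5, 6, 8}  B2 = {0, 1, 5, 8}  B3 = {0, 1, 2, 8}  B4 = {0, 2, 8, 9}  B5 = {1, 4, 5, 8}  B6 = {0, 1, 7, 8}  B7 = {1, 3, 5, 6}
Tree: B1–B2, B2–B3, B3–B4, B1–B5, B2–B6, B1–B7

Every bag has size at most 4, so the width is 4 − 1 = 3 and tw(G) ≤ 3. Conversely, {0, 1, 2, 8} is a clique of size 4, and the vertices of any clique must share a bag in every tree decomposition; so some bag has ≥ 4 vertices and tw(G) ≥ 3. Combining the bounds, tw(G) = 3.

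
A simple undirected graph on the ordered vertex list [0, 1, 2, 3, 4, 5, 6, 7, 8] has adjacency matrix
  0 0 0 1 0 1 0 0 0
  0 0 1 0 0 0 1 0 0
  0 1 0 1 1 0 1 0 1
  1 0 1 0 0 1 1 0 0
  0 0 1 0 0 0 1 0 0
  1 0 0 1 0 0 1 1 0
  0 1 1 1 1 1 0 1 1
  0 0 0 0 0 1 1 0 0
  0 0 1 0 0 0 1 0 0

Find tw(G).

2

A width-2 tree decomposition is:
Bags: B1 = {2, 3, 6}  B2 = {1, 2, 6}  B3 = {2, 6, 8}  B4 = {2, 4, 6}  B5 = {3, 5, 6}  B6 = {0, 3, 5}  B7 = {5, 6, 7}
Tree: B1–B2, B1–B3, B3–B4, B1–B5, B5–B6, B5–B7
The largest bag has 3 vertices, giving width 2; this decomposition certifies tw(G) ≤ 2. On the other hand G contains the 3-clique {0, 3, 5}. A clique must lie in a single bag of any decomposition, so no decomposition can have width below 2. The upper and lower bounds meet at 2, so that is the treewidth.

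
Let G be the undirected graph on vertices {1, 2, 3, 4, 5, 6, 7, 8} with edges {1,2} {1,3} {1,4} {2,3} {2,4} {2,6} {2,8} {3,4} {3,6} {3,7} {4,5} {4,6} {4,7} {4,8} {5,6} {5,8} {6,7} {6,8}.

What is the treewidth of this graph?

A width-3 tree decomposition is:
Bags: B1 = {2, 3, 4, 6}  B2 = {1, 2, 3, 4}  B3 = {3, 4, 6, 7}  B4 = {2, 4, 6, 8}  B5 = {4, 5, 6, 8}
Tree: B1–B2, B1–B3, B1–B4, B4–B5
Every bag has size at most 4, so the width is 4 − 1 = 3 and tw(G) ≤ 3. On the other hand G contains the 4-clique {1, 2, 3, 4}. A clique must lie in a single bag of any decomposition, so no decomposition can have width below 3. Hence tw(G) = 3 exactly.

3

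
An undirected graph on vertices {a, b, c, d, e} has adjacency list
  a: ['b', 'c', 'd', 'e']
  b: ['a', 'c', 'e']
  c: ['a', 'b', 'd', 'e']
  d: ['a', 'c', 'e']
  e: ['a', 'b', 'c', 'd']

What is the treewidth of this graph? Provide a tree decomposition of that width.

Every bag has size at most 4, so the width is 4 − 1 = 3 and tw(G) ≤ 3. On the other hand G contains the 4-clique {a, c, d, e}. A clique must lie in a single bag of any decomposition, so no decomposition can have width below 3. The upper and lower bounds meet at 3, so that is the treewidth.

Treewidth 3.
One optimal decomposition is:
Bags: B1 = {a, b, c, e}  B2 = {a, c, d, e}
Tree: B1–B2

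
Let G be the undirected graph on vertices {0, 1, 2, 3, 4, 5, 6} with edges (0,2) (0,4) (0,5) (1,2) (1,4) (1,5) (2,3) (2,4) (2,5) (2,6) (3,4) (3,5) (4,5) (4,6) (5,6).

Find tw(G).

A width-3 tree decomposition is:
Bags: B1 = {1, 2, 4, 5}  B2 = {2, 3, 4, 5}  B3 = {0, 2, 4, 5}  B4 = {2, 4, 5, 6}
Tree: B1–B2, B2–B3, B3–B4
The largest bag has 4 vertices, giving width 3; this decomposition certifies tw(G) ≤ 3. For the lower bound, the 4 vertices {0, 2, 4, 5} are pairwise adjacent, and any tree decomposition puts a clique entirely inside one bag — forcing width ≥ 3. Hence tw(G) = 3 exactly.

3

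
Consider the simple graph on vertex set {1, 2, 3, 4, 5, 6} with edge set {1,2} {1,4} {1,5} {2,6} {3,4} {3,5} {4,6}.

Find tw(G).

2

A width-2 tree decomposition is:
Bags: B1 = {1, 3, 5}  B2 = {1, 3, 4}  B3 = {1, 2, 4}  B4 = {2, 4, 6}
Tree: B1–B2, B2–B3, B3–B4
Every bag has size at most 3, so the width is 3 − 1 = 2 and tw(G) ≤ 2. Since 5–3–4–1–5 is a cycle in G, G is not acyclic. Forests are exactly the graphs of treewidth ≤ 1, so tw(G) ≥ 2. Hence tw(G) = 2 exactly.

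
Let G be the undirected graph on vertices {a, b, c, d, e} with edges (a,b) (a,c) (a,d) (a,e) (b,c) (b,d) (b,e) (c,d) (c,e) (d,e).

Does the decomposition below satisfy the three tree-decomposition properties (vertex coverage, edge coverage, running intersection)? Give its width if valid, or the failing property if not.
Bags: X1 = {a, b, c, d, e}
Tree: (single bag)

Checking the three conditions: (i) the bags cover all of {a, b, c, d, e}; (ii) for each edge, some bag contains both endpoints; (iii) the bags containing any fixed vertex form a subtree. All hold, so the decomposition is valid with width 5 − 1 = 4.

Yes; width 4.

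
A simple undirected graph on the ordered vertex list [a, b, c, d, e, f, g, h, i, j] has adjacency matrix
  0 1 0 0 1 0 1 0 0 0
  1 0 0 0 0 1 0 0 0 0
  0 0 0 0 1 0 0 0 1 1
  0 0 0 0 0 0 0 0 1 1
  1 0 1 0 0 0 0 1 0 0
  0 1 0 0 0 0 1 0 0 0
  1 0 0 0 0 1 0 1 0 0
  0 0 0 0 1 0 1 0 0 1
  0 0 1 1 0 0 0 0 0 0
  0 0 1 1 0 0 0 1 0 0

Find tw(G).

A width-2 tree decomposition is:
Bags: B1 = {c, d, i}  B2 = {c, d, j}  B3 = {c, e, j}  B4 = {e, h, j}  B5 = {a, e, h}  B6 = {a, g, h}  B7 = {a, b, g}  B8 = {b, f, g}
Tree: B1–B2, B2–B3, B3–B4, B4–B5, B5–B6, B6–B7, B7–B8
The largest bag has 3 vertices, giving width 2; this decomposition certifies tw(G) ≤ 2. The edges i–d–j–c–i form a cycle, so G is not a tree and its treewidth is at least 2. Combining the bounds, tw(G) = 2.

2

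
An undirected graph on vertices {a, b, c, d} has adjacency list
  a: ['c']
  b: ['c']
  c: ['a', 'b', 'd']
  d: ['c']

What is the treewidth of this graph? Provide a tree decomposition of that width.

Every bag has size at most 2, so the width is 2 − 1 = 1 and tw(G) ≤ 1. G has an edge, so its treewidth is at least 1. Therefore the treewidth is 1.

Treewidth 1.
Bags: B1 = {b, c}  B2 = {c, d}  B3 = {a, c}
Tree: B1–B2, B2–B3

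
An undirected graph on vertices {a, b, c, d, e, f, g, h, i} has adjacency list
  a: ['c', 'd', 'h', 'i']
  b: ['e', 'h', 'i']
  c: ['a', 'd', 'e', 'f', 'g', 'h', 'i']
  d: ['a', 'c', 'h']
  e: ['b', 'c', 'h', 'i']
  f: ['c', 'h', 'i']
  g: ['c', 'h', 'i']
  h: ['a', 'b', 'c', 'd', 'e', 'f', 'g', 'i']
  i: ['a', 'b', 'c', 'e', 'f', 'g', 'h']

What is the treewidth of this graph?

3

A width-3 tree decomposition is:
Bags: B1 = {c, e, h, i}  B2 = {b, e, h, i}  B3 = {a, c, h, i}  B4 = {c, f, h, i}  B5 = {a, c, d, h}  B6 = {c, g, h, i}
Tree: B1–B2, B1–B3, B3–B4, B3–B5, B1–B6
Every bag has size at most 4, so the width is 4 − 1 = 3 and tw(G) ≤ 3. Conversely, {a, c, d, h} is a clique of size 4, and the vertices of any clique must share a bag in every tree decomposition; so some bag has ≥ 4 vertices and tw(G) ≥ 3. Therefore the treewidth is 3.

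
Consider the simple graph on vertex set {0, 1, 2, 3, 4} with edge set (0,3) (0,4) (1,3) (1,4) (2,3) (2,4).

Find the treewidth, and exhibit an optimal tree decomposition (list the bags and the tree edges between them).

Each bag holds 3 vertices, so the decomposition has width 2, which upper-bounds the treewidth. Since 4–0–3–2–4 is a cycle in G, G is not acyclic. Forests are exactly the graphs of treewidth ≤ 1, so tw(G) ≥ 2. Hence tw(G) = 2 exactly.

Treewidth 2.
One such decomposition:
Bags: B1 = {0, 3, 4}  B2 = {2, 3, 4}  B3 = {1, 3, 4}
Tree: B1–B2, B2–B3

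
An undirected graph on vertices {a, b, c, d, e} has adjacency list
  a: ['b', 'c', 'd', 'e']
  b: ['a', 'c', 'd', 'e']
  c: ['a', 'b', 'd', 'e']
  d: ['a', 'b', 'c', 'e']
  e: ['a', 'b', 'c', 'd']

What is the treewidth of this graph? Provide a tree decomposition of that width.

Treewidth 4.
One optimal decomposition is:
Bags: B1 = {a, b, c, d, e}
Tree: (single bag)

With just one bag of size 5, the width is 5 − 1 = 4, so tw(G) ≤ 4. For the lower bound, the 5 vertices {a, b, c, d, e} are pairwise adjacent, and any tree decomposition puts a clique entirely inside one bag — forcing width ≥ 4. Combining the bounds, tw(G) = 4.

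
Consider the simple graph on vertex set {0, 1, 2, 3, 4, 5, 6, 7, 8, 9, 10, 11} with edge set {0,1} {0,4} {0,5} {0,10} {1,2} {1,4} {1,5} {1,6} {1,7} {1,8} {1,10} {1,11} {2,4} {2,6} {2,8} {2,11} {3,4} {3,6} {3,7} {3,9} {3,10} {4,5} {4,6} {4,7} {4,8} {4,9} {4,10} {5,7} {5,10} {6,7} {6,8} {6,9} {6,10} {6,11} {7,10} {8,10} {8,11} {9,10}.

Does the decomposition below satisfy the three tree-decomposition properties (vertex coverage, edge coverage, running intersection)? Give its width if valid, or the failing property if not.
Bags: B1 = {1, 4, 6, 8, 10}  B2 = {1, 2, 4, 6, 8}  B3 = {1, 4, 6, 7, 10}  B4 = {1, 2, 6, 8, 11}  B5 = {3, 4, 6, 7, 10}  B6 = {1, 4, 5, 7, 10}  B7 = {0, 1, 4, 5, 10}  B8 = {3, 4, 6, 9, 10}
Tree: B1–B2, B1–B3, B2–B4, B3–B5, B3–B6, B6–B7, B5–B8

Yes; width 4.

Every vertex of G appears in some bag (union = {0, 1, 2, 3, 4, 5, 6, 7, 8, 9, 10, 11}); every edge is covered by a bag; and for each vertex v the set of bags containing v is connected in the bag tree. The decomposition is therefore valid. The largest bag has 5 vertices, so the width is 4.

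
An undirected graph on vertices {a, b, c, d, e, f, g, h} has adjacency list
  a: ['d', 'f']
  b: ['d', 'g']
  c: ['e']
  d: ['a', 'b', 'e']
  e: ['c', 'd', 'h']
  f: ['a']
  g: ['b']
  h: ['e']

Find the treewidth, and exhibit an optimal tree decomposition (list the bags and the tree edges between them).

Treewidth 1.
One such decomposition:
Bags: B1 = {d, e}  B2 = {c, e}  B3 = {a, d}  B4 = {e, h}  B5 = {b, d}  B6 = {a, f}  B7 = {b, g}
Tree: B1–B2, B1–B3, B2–B4, B3–B5, B3–B6, B5–B7

The largest bag has 2 vertices, giving width 1; this decomposition certifies tw(G) ≤ 1. Since G has at least one edge (e.g. e–d), it is not an edgeless graph, so tw(G) ≥ 1. The upper and lower bounds meet at 1, so that is the treewidth.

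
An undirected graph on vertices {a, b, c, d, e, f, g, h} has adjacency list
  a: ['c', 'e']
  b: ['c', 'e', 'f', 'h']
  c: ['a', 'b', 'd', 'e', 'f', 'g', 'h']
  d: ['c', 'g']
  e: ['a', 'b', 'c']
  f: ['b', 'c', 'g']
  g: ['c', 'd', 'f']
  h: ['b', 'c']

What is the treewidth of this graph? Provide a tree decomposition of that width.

Treewidth 2.
One optimal decomposition is:
Bags: B1 = {b, c, f}  B2 = {c, f, g}  B3 = {c, d, g}  B4 = {b, c, h}  B5 = {b, c, e}  B6 = {a, c, e}
Tree: B1–B2, B2–B3, B1–B4, B1–B5, B5–B6

Each bag holds 3 vertices, so the decomposition has width 2, which upper-bounds the treewidth. Conversely, {c, d, g} is a clique of size 3, and the vertices of any clique must share a bag in every tree decomposition; so some bag has ≥ 3 vertices and tw(G) ≥ 2. Combining the bounds, tw(G) = 2.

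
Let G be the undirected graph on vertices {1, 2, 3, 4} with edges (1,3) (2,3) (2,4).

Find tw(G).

1

A width-1 tree decomposition is:
Bags: B1 = {2, 4}  B2 = {2, 3}  B3 = {1, 3}
Tree: B1–B2, B2–B3
The largest bag has 2 vertices, giving width 1; this decomposition certifies tw(G) ≤ 1. Since G has at least one edge (e.g. 4–2), it is not an edgeless graph, so tw(G) ≥ 1. Hence tw(G) = 1 exactly.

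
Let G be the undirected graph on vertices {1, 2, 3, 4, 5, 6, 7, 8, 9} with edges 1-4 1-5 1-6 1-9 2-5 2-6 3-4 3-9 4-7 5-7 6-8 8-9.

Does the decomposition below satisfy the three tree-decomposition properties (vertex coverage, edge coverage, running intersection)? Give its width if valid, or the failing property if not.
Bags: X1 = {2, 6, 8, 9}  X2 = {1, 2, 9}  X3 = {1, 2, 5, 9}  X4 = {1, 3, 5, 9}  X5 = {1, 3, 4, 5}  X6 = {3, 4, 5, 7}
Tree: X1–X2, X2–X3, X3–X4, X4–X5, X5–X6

No — edge (6,1) lies in no bag.

A tree decomposition must satisfy three properties: every vertex lies in some bag; for every edge, both endpoints lie together in some bag; and for every vertex, the bags containing it form a connected subtree. Here edge (6,1) lies in no bag, so the decomposition is invalid.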